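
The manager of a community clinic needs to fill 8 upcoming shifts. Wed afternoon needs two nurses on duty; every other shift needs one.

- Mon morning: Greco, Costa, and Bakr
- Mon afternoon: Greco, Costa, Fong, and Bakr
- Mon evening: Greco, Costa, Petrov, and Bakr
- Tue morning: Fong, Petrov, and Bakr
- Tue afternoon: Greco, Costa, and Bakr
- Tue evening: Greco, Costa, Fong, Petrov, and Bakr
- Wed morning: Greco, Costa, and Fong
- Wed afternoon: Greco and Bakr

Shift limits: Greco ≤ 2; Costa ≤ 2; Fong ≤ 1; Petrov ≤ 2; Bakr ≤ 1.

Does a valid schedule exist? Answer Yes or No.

Total capacity is 2+2+1+2+1 = 8 but 9 worker-slots are needed — infeasible.

No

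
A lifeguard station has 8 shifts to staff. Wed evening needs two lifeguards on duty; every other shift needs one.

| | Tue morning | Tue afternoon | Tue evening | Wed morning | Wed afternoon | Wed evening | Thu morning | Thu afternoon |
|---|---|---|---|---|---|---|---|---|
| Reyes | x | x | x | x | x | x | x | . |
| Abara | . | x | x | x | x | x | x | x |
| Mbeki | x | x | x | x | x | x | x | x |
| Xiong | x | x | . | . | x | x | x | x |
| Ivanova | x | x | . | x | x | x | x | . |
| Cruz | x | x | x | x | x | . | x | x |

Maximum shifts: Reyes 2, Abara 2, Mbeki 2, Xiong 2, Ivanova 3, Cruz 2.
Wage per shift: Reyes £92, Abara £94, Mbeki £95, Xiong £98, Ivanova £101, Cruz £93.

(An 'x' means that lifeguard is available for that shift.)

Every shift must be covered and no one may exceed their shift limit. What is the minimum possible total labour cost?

£846

Picking the cheapest available lifeguard for each shift independently would cost £831, but that ignores the shift limits.
An optimal schedule: Tue morning→Reyes, Tue afternoon→Abara, Tue evening→Reyes, Wed morning→Cruz, Wed afternoon→Abara, Wed evening→Mbeki+Xiong, Thu morning→Mbeki, Thu afternoon→Cruz.
Total: 92 + 94 + 92 + 93 + 94 + 95 + 98 + 95 + 93 = £846.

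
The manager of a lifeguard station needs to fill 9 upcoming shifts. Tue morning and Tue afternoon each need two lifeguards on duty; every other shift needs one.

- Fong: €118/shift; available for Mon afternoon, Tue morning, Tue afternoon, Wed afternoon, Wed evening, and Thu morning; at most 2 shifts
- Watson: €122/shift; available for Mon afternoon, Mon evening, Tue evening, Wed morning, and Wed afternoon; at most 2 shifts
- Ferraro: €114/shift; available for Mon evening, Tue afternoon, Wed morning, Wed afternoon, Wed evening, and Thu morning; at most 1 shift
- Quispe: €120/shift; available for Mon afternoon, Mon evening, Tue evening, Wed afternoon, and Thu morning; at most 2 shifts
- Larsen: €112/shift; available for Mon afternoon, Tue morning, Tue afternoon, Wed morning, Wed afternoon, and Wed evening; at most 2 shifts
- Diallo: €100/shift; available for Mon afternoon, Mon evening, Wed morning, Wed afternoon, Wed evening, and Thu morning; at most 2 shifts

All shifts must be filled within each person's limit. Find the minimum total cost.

Tue morning can only be covered by Fong and Larsen, so that assignment is forced.
Picking the cheapest available lifeguard for each shift independently would cost €1176, but that ignores the shift limits.
An optimal schedule: Mon afternoon→Quispe, Mon evening→Watson, Tue morning→Fong+Larsen, Tue afternoon→Fong+Ferraro, Tue evening→Watson, Wed morning→Larsen, Wed afternoon→Diallo, Wed evening→Diallo, Thu morning→Quispe.
Total: 120 + 122 + 118 + 112 + 118 + 114 + 122 + 112 + 100 + 100 + 120 = €1258.

€1258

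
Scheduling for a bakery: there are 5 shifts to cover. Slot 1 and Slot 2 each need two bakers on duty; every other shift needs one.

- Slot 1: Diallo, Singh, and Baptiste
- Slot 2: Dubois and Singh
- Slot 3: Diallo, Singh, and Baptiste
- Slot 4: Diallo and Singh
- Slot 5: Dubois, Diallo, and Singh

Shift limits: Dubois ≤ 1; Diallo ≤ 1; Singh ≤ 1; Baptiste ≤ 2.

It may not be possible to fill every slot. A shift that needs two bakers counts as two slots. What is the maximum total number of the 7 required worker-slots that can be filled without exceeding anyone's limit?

5

Total capacity across all bakers is 1+1+1+2 = 5, and 7 slots are needed, so at most 5 can be filled.
An assignment achieving 5: Slot 1→Baptiste, Slot 2→Dubois+Singh, Slot 3→Baptiste, Slot 4→Diallo.
Loads: Dubois 1/1, Diallo 1/1, Singh 1/1, Baptiste 2/2.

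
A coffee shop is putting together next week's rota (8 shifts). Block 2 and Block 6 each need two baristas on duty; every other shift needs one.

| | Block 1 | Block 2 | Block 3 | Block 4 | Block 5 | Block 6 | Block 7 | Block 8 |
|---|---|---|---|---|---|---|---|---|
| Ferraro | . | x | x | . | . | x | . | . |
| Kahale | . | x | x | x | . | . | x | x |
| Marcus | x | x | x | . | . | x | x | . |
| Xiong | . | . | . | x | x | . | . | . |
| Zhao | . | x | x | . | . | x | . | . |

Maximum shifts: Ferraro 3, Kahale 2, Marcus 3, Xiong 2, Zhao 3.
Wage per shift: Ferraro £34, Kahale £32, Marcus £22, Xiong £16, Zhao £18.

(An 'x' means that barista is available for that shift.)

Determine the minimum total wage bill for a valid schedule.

£216

Block 1 can only be covered by Marcus, so that assignment is forced.
Block 5 can only be covered by Xiong, so that assignment is forced.
Block 8 can only be covered by Kahale, so that assignment is forced.
Picking the cheapest available barista for each shift independently would cost £206, but that ignores the shift limits.
An optimal schedule: Block 1→Marcus, Block 2→Zhao+Kahale, Block 3→Zhao, Block 4→Xiong, Block 5→Xiong, Block 6→Zhao+Marcus, Block 7→Marcus, Block 8→Kahale.
Total: 22 + 18 + 32 + 18 + 16 + 16 + 18 + 22 + 22 + 32 = £216.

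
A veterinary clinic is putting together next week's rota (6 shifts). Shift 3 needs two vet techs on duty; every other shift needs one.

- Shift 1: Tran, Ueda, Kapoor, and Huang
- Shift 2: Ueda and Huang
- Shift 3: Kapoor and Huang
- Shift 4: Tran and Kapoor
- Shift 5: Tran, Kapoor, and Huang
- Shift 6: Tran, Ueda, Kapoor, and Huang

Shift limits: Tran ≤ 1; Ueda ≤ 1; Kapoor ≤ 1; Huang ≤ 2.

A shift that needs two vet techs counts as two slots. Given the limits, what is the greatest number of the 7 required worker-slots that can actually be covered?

Total capacity across all vet techs is 1+1+1+2 = 5, and 7 slots are needed, so at most 5 can be filled.
An assignment achieving 5: Shift 2→Ueda, Shift 3→Kapoor+Huang, Shift 4→Tran, Shift 5→Huang.
Loads: Tran 1/1, Ueda 1/1, Kapoor 1/1, Huang 2/2.

5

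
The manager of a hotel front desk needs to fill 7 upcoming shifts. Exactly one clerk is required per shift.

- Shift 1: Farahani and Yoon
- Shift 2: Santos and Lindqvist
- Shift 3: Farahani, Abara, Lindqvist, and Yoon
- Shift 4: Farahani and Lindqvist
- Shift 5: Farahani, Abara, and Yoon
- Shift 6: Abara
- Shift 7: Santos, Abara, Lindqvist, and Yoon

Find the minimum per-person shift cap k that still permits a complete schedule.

With 5 clerks and 7 worker-slots to fill, someone must work at least ⌈7/5⌉ = 2 shifts, so k ≥ 2.
k = 2 works: Shift 1→Farahani, Shift 2→Santos, Shift 3→Lindqvist, Shift 4→Farahani, Shift 5→Abara, Shift 6→Abara, Shift 7→Santos.
Loads: Farahani 2, Santos 2, Abara 2, Lindqvist 1, Yoon 0 — all ≤ 2.

2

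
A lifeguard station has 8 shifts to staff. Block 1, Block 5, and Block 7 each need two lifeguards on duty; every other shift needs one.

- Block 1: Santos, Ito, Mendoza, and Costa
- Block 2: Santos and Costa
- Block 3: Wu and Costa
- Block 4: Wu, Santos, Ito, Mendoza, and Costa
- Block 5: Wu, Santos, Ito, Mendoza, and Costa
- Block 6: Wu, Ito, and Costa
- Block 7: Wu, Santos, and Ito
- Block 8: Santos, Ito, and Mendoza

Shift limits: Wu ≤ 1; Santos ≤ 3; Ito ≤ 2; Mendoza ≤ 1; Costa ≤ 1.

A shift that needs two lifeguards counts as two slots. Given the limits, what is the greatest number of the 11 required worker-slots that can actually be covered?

8

Total capacity across all lifeguards is 1+3+2+1+1 = 8, and 11 slots are needed, so at most 8 can be filled.
An assignment achieving 8: Block 1→Mendoza+Costa, Block 2→Santos, Block 3→Wu, Block 6→Ito, Block 7→Santos+Ito, Block 8→Santos.
Loads: Wu 1/1, Santos 3/3, Ito 2/2, Mendoza 1/1, Costa 1/1.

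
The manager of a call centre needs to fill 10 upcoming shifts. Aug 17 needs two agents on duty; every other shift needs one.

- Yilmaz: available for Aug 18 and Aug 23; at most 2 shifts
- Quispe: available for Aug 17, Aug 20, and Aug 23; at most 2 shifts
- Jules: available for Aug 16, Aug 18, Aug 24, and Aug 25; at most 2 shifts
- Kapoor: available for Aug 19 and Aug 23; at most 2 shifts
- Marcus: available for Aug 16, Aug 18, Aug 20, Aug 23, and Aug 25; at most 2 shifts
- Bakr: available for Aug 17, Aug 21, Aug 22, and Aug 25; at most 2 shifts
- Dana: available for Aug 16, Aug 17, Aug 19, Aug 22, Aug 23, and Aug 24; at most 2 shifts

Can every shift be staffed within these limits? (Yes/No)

Aug 21 can only be covered by Bakr, so that assignment is forced.
One valid schedule: Aug 16→Jules, Aug 17→Quispe+Dana, Aug 18→Yilmaz, Aug 19→Kapoor, Aug 20→Quispe, Aug 21→Bakr, Aug 22→Bakr, Aug 23→Yilmaz, Aug 24→Jules, Aug 25→Marcus.
Loads: Yilmaz 2/2, Quispe 2/2, Jules 2/2, Kapoor 1/2, Marcus 1/2, Bakr 2/2, Dana 1/2 — all within limits.

Yes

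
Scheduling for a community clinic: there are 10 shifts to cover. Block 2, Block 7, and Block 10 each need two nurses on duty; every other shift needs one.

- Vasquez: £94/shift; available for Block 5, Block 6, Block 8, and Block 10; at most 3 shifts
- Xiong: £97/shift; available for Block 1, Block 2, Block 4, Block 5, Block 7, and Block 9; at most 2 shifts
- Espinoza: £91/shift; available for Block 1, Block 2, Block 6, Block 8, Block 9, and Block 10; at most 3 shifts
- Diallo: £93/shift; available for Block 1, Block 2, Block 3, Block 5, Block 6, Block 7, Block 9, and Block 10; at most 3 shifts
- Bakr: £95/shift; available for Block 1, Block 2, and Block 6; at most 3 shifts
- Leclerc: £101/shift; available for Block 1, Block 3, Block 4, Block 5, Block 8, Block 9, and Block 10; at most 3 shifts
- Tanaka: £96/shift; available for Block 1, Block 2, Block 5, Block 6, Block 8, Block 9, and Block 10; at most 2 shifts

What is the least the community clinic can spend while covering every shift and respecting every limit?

£1218

Block 7 can only be covered by Xiong and Diallo, so that assignment is forced.
Picking the cheapest available nurse for each shift independently would cost £1205, but that ignores the shift limits.
An optimal schedule: Block 1→Bakr, Block 2→Espinoza+Bakr, Block 3→Diallo, Block 4→Xiong, Block 5→Vasquez, Block 6→Vasquez, Block 7→Diallo+Xiong, Block 8→Espinoza, Block 9→Espinoza, Block 10→Diallo+Vasquez.
Total: 95 + 91 + 95 + 93 + 97 + 94 + 94 + 93 + 97 + 91 + 91 + 93 + 94 = £1218.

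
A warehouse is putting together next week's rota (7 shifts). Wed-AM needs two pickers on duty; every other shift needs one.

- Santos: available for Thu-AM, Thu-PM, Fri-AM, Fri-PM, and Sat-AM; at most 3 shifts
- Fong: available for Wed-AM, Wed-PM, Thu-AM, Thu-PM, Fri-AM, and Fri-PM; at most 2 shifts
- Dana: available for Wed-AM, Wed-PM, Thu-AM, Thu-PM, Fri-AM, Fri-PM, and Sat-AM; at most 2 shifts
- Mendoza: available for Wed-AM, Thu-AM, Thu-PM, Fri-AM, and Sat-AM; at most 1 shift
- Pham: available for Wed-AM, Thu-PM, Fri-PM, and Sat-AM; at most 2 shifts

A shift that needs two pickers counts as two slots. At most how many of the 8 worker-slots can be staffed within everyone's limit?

8

Total capacity across all pickers is 3+2+2+1+2 = 10, and 8 slots are needed, so at most 8 can be filled.
An assignment achieving 8: Wed-AM→Fong+Dana, Wed-PM→Fong, Thu-AM→Santos, Thu-PM→Mendoza, Fri-AM→Santos, Fri-PM→Santos, Sat-AM→Dana.
Loads: Santos 3/3, Fong 2/2, Dana 2/2, Mendoza 1/1, Pham 0/2.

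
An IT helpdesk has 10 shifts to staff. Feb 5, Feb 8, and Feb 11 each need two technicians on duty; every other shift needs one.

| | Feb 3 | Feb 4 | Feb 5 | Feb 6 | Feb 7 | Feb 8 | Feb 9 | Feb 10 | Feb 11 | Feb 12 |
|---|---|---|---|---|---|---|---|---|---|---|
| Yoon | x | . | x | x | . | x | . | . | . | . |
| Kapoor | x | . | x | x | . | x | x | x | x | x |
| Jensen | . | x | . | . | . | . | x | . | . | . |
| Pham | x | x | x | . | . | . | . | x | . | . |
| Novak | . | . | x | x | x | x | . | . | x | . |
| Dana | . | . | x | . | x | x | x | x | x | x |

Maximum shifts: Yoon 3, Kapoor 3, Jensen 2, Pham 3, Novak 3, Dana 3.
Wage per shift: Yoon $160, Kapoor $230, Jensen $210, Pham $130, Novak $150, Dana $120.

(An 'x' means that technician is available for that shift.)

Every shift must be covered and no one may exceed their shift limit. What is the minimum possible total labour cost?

$1890

Picking the cheapest available technician for each shift independently would cost $1680, but that ignores the shift limits.
An optimal schedule: Feb 3→Pham, Feb 4→Pham, Feb 5→Novak+Yoon, Feb 6→Yoon, Feb 7→Dana, Feb 8→Novak+Yoon, Feb 9→Jensen, Feb 10→Pham, Feb 11→Dana+Novak, Feb 12→Dana.
Total: 130 + 130 + 150 + 160 + 160 + 120 + 150 + 160 + 210 + 130 + 120 + 150 + 120 = $1890.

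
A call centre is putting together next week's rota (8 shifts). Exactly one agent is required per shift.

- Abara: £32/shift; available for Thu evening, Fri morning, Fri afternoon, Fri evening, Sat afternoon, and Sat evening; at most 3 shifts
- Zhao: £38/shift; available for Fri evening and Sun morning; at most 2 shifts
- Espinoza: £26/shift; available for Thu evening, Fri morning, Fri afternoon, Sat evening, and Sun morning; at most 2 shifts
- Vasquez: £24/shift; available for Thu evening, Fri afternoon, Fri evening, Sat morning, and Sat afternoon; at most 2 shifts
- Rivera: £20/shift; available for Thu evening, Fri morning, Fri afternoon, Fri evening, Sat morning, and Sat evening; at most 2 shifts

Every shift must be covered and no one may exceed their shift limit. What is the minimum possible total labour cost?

Picking the cheapest available agent for each shift independently would cost £170, but that ignores the shift limits.
An optimal schedule: Thu evening→Vasquez, Fri morning→Rivera, Fri afternoon→Abara, Fri evening→Abara, Sat morning→Rivera, Sat afternoon→Vasquez, Sat evening→Espinoza, Sun morning→Espinoza.
Total: 24 + 20 + 32 + 32 + 20 + 24 + 26 + 26 = £204.

£204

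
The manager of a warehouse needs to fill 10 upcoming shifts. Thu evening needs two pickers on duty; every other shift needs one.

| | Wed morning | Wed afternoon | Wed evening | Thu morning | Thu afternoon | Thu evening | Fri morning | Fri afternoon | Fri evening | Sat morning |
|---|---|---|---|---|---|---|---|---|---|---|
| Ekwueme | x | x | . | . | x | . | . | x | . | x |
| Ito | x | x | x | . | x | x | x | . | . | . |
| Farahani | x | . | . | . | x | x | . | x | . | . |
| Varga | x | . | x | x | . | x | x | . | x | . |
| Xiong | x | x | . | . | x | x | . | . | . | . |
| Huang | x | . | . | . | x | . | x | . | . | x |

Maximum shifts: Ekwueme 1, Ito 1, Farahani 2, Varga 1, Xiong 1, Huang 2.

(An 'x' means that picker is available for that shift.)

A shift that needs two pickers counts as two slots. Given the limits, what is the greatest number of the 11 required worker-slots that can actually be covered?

Total capacity across all pickers is 1+1+2+1+1+2 = 8, and 11 slots are needed, so at most 8 can be filled.
An assignment achieving 8: Wed afternoon→Xiong, Wed evening→Ito, Thu morning→Varga, Thu afternoon→Farahani, Thu evening→Farahani, Fri morning→Huang, Fri afternoon→Ekwueme, Sat morning→Huang.
Loads: Ekwueme 1/1, Ito 1/1, Farahani 2/2, Varga 1/1, Xiong 1/1, Huang 2/2.

8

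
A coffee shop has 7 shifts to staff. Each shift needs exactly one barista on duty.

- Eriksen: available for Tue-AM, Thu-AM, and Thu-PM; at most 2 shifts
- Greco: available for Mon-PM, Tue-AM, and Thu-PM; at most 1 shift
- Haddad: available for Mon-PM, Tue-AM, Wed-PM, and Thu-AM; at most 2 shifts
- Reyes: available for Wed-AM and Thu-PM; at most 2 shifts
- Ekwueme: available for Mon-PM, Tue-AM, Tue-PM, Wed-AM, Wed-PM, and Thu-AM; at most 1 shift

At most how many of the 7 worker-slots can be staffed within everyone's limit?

Total capacity across all baristas is 2+1+2+2+1 = 8, and 7 slots are needed, so at most 7 can be filled.
An assignment achieving 7: Mon-PM→Greco, Tue-AM→Haddad, Tue-PM→Ekwueme, Wed-AM→Reyes, Wed-PM→Haddad, Thu-AM→Eriksen, Thu-PM→Eriksen.
Loads: Eriksen 2/2, Greco 1/1, Haddad 2/2, Reyes 1/2, Ekwueme 1/1.

7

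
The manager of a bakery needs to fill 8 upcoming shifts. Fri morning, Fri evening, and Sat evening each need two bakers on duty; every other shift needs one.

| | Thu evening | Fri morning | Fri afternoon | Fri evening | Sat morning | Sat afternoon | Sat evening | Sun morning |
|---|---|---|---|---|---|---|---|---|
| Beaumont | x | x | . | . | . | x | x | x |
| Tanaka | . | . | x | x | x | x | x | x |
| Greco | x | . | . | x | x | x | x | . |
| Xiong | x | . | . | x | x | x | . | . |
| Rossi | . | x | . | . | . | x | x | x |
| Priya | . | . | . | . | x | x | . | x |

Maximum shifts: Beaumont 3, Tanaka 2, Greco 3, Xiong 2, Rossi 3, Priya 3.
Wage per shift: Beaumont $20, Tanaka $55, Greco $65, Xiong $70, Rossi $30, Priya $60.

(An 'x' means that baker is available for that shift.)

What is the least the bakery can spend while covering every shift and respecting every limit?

$445

Fri morning can only be covered by Beaumont and Rossi, so that assignment is forced.
Fri afternoon can only be covered by Tanaka, so that assignment is forced.
Picking the cheapest available baker for each shift independently would cost $390, but that ignores the shift limits.
An optimal schedule: Thu evening→Beaumont, Fri morning→Beaumont+Rossi, Fri afternoon→Tanaka, Fri evening→Tanaka+Greco, Sat morning→Priya, Sat afternoon→Priya, Sat evening→Beaumont+Rossi, Sun morning→Rossi.
Total: 20 + 20 + 30 + 55 + 55 + 65 + 60 + 60 + 20 + 30 + 30 = $445.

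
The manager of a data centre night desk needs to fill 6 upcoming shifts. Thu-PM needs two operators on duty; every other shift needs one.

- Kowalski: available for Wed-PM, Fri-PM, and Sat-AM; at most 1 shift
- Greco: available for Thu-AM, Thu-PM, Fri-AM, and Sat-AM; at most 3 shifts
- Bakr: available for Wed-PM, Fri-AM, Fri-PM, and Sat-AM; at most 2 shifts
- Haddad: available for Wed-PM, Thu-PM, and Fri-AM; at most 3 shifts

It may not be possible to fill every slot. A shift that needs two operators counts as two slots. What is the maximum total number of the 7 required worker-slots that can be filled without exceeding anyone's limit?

Total capacity across all operators is 1+3+2+3 = 9, and 7 slots are needed, so at most 7 can be filled.
An assignment achieving 7: Wed-PM→Bakr, Thu-AM→Greco, Thu-PM→Greco+Haddad, Fri-AM→Greco, Fri-PM→Kowalski, Sat-AM→Bakr.
Loads: Kowalski 1/1, Greco 3/3, Bakr 2/2, Haddad 1/3.

7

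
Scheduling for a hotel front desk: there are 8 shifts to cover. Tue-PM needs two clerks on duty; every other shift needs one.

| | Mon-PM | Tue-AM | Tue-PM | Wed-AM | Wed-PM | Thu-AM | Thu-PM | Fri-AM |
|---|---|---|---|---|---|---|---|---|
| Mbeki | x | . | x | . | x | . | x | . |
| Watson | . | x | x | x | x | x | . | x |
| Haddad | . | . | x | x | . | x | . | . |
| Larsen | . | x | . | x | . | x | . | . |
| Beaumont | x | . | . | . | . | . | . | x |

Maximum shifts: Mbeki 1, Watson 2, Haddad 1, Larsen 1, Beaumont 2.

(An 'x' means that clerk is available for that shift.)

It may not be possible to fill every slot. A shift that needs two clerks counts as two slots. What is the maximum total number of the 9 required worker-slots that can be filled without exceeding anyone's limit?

Total capacity across all clerks is 1+2+1+1+2 = 7, and 9 slots are needed, so at most 7 can be filled.
An assignment achieving 7: Mon-PM→Beaumont, Tue-AM→Watson, Tue-PM→Haddad, Wed-AM→Larsen, Wed-PM→Watson, Thu-PM→Mbeki, Fri-AM→Beaumont.
Loads: Mbeki 1/1, Watson 2/2, Haddad 1/1, Larsen 1/1, Beaumont 2/2.

7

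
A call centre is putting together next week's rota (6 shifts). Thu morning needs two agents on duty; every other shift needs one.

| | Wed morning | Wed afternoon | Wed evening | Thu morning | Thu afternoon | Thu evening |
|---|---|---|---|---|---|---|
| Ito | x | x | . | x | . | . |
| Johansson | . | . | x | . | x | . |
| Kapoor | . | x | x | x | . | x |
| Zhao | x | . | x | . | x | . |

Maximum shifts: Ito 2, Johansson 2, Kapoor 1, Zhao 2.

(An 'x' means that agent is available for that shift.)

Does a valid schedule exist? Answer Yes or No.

No

Total capacity is 7 and 7 slots are needed, so capacity alone doesn't rule it out.
Shifts {Thu morning, Thu evening} need 3 worker-slots in total, but the agents available for any of those shifts (Ito and Kapoor) can supply at most 2 among them. So no valid schedule exists.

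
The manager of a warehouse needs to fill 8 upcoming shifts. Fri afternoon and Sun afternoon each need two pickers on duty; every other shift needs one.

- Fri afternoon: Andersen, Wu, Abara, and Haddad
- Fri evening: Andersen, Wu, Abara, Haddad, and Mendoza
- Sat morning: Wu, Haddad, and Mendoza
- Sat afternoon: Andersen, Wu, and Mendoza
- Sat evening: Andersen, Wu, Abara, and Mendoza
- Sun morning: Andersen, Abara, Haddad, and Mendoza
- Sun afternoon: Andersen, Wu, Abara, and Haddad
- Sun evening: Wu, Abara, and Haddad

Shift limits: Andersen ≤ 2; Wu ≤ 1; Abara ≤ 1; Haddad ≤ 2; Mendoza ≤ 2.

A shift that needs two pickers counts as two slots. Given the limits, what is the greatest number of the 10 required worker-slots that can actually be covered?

Total capacity across all pickers is 2+1+1+2+2 = 8, and 10 slots are needed, so at most 8 can be filled.
An assignment achieving 8: Fri afternoon→Andersen+Haddad, Fri evening→Mendoza, Sat morning→Wu, Sat afternoon→Andersen, Sat evening→Mendoza, Sun morning→Haddad, Sun evening→Abara.
Loads: Andersen 2/2, Wu 1/1, Abara 1/1, Haddad 2/2, Mendoza 2/2.

8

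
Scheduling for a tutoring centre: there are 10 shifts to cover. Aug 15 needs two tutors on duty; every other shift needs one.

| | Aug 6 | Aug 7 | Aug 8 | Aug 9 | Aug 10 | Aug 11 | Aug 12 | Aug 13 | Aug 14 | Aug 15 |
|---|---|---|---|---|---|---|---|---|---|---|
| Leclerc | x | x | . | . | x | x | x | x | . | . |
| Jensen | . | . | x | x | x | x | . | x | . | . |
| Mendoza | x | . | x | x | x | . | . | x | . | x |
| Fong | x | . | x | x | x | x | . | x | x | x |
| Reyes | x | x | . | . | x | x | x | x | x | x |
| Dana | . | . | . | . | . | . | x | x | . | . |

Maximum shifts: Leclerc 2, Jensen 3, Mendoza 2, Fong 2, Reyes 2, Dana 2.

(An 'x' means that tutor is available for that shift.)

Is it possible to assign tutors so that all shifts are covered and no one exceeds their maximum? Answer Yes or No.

One valid schedule: Aug 6→Mendoza, Aug 7→Leclerc, Aug 8→Jensen, Aug 9→Jensen, Aug 10→Reyes, Aug 11→Jensen, Aug 12→Leclerc, Aug 13→Reyes, Aug 14→Fong, Aug 15→Mendoza+Fong.
Loads: Leclerc 2/2, Jensen 3/3, Mendoza 2/2, Fong 2/2, Reyes 2/2, Dana 0/2 — all within limits.

Yes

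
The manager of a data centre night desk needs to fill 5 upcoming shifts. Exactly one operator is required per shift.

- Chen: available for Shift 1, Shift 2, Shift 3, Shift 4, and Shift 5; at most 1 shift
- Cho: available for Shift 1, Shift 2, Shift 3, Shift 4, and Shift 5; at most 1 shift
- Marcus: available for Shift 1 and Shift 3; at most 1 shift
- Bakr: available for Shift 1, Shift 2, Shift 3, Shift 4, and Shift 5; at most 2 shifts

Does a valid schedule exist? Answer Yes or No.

Yes

One valid schedule: Shift 1→Marcus, Shift 2→Chen, Shift 3→Bakr, Shift 4→Cho, Shift 5→Bakr.
Loads: Chen 1/1, Cho 1/1, Marcus 1/1, Bakr 2/2 — all within limits.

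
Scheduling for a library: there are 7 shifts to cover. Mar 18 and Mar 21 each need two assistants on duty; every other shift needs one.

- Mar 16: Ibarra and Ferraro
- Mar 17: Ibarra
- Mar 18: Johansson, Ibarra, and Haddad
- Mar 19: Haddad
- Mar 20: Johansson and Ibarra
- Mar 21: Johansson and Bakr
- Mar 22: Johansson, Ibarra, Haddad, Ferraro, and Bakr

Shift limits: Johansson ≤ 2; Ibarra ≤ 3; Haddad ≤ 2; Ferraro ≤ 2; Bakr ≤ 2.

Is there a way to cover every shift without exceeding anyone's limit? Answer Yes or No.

Mar 17 can only be covered by Ibarra, so that assignment is forced.
Mar 19 can only be covered by Haddad, so that assignment is forced.
Mar 21 can only be covered by Johansson and Bakr, so that assignment is forced.
One valid schedule: Mar 16→Ibarra, Mar 17→Ibarra, Mar 18→Ibarra+Haddad, Mar 19→Haddad, Mar 20→Johansson, Mar 21→Johansson+Bakr, Mar 22→Ferraro.
Loads: Johansson 2/2, Ibarra 3/3, Haddad 2/2, Ferraro 1/2, Bakr 1/2 — all within limits.

Yes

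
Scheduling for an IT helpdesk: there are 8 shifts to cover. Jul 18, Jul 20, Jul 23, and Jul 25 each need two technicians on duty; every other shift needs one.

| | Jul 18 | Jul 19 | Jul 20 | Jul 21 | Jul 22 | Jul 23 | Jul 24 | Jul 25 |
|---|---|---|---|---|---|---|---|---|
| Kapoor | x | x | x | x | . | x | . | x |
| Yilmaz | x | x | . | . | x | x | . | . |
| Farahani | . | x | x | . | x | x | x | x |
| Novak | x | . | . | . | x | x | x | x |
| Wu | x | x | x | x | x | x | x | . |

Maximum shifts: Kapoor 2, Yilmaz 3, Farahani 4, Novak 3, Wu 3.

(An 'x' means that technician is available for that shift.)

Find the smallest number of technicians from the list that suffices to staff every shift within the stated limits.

12 slots to fill and no one can take more than 4, so at least ⌈12/4⌉ = 3 technicians are needed.
Any 3 technicians together have capacity at most 4+3+3 = 10 < 12 slots, so 3 can never suffice.
Kapoor, Yilmaz, Farahani, and Novak alone can cover everything: Jul 18→Yilmaz+Novak, Jul 19→Yilmaz, Jul 20→Kapoor+Farahani, Jul 21→Kapoor, Jul 22→Yilmaz, Jul 23→Farahani+Novak, Jul 24→Farahani, Jul 25→Farahani+Novak.

4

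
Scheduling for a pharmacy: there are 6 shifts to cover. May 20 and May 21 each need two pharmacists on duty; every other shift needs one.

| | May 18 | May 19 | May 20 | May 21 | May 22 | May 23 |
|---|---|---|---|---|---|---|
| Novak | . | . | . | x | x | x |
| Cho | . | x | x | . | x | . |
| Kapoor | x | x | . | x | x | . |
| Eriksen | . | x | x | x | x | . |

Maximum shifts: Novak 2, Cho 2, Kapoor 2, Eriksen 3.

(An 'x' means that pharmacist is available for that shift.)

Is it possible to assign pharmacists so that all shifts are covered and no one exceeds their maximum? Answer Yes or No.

Yes

May 18 can only be covered by Kapoor, so that assignment is forced.
May 20 can only be covered by Cho and Eriksen, so that assignment is forced.
May 23 can only be covered by Novak, so that assignment is forced.
One valid schedule: May 18→Kapoor, May 19→Cho, May 20→Cho+Eriksen, May 21→Novak+Kapoor, May 22→Eriksen, May 23→Novak.
Loads: Novak 2/2, Cho 2/2, Kapoor 2/2, Eriksen 2/3 — all within limits.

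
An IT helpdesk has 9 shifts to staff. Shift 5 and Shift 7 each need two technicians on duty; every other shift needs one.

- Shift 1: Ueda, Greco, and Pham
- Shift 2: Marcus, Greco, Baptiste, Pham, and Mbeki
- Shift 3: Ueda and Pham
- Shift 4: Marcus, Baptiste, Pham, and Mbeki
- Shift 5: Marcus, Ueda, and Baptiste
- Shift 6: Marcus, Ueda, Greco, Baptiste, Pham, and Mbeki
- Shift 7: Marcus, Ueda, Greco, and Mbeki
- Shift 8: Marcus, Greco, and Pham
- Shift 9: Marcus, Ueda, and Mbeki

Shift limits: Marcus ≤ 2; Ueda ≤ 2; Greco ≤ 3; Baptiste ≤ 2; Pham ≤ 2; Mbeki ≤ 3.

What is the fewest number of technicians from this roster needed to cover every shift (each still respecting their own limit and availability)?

11 slots to fill and no one can take more than 3, so at least ⌈11/3⌉ = 4 technicians are needed.
Any 4 technicians together have capacity at most 3+3+2+2 = 10 < 11 slots, so 4 can never suffice.
Marcus, Ueda, Greco, Baptiste, and Pham alone can cover everything: Shift 1→Greco, Shift 2→Pham, Shift 3→Ueda, Shift 4→Baptiste, Shift 5→Marcus+Baptiste, Shift 6→Pham, Shift 7→Ueda+Greco, Shift 8→Greco, Shift 9→Marcus.

5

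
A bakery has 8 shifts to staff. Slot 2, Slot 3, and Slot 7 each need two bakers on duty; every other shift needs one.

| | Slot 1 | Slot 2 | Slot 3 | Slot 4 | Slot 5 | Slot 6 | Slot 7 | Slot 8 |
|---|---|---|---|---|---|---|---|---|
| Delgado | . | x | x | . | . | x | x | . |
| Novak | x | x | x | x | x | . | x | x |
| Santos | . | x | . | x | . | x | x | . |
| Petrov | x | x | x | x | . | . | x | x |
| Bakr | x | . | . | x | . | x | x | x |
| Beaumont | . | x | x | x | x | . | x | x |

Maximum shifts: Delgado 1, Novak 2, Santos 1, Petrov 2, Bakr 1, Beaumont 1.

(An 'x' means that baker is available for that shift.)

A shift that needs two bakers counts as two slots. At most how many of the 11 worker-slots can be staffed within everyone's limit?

Total capacity across all bakers is 1+2+1+2+1+1 = 8, and 11 slots are needed, so at most 8 can be filled.
An assignment achieving 8: Slot 1→Novak, Slot 2→Santos, Slot 3→Petrov+Beaumont, Slot 4→Bakr, Slot 5→Novak, Slot 6→Delgado, Slot 8→Petrov.
Loads: Delgado 1/1, Novak 2/2, Santos 1/1, Petrov 2/2, Bakr 1/1, Beaumont 1/1.

8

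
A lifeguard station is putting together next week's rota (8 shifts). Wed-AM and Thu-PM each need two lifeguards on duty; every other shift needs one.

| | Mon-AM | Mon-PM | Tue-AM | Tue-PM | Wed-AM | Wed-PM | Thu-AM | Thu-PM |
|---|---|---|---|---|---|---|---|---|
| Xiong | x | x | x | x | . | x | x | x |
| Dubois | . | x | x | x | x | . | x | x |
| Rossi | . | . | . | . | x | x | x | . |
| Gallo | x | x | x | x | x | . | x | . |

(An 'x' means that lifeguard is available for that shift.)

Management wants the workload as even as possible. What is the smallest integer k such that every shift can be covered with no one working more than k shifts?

With 4 lifeguards and 10 worker-slots to fill, someone must work at least ⌈10/4⌉ = 3 shifts, so k ≥ 3.
k = 3 works: Mon-AM→Xiong, Mon-PM→Dubois, Tue-AM→Dubois, Tue-PM→Gallo, Wed-AM→Rossi+Gallo, Wed-PM→Xiong, Thu-AM→Rossi, Thu-PM→Xiong+Dubois.
Loads: Xiong 3, Dubois 3, Rossi 2, Gallo 2 — all ≤ 3.

3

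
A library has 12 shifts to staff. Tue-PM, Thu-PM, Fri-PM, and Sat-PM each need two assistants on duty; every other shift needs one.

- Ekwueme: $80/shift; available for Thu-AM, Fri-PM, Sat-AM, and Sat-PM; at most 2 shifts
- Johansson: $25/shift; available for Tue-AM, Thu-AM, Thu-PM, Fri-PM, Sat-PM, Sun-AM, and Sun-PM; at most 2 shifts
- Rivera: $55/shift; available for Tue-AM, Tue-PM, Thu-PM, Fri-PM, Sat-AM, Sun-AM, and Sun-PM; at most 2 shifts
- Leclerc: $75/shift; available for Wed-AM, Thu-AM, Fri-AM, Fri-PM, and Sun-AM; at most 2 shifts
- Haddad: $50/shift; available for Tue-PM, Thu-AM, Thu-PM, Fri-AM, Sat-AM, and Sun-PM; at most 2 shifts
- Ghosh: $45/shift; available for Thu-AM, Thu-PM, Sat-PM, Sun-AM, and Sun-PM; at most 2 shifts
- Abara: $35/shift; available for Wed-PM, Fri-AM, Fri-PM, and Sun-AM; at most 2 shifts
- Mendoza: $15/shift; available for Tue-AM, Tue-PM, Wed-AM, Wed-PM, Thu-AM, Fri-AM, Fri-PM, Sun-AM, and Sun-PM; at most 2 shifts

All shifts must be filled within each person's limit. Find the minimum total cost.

Picking the cheapest available assistant for each shift independently would cost $400, but that ignores the shift limits.
An optimal schedule: Tue-AM→Johansson, Tue-PM→Rivera+Haddad, Wed-AM→Leclerc, Wed-PM→Abara, Thu-AM→Ghosh, Thu-PM→Haddad+Ghosh, Fri-AM→Leclerc, Fri-PM→Abara+Mendoza, Sat-AM→Ekwueme, Sat-PM→Ekwueme+Johansson, Sun-AM→Mendoza, Sun-PM→Rivera.
Total: 25 + 55 + 50 + 75 + 35 + 45 + 50 + 45 + 75 + 35 + 15 + 80 + 80 + 25 + 15 + 55 = $760.

$760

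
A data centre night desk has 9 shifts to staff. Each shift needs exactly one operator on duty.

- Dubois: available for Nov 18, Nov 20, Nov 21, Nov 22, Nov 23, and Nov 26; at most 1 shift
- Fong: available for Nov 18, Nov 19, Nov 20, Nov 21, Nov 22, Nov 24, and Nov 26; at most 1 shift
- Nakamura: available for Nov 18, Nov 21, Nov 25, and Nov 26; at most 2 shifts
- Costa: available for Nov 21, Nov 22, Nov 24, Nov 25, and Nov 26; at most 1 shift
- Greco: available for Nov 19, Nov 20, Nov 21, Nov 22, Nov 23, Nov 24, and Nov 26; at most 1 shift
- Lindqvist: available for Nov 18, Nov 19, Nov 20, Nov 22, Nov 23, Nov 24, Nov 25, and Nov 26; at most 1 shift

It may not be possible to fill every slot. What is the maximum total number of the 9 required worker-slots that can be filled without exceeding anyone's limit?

7

Total capacity across all operators is 1+1+2+1+1+1 = 7, and 9 slots are needed, so at most 7 can be filled.
An assignment achieving 7: Nov 18→Nakamura, Nov 19→Fong, Nov 20→Greco, Nov 22→Lindqvist, Nov 23→Dubois, Nov 24→Costa, Nov 25→Nakamura.
Loads: Dubois 1/1, Fong 1/1, Nakamura 2/2, Costa 1/1, Greco 1/1, Lindqvist 1/1.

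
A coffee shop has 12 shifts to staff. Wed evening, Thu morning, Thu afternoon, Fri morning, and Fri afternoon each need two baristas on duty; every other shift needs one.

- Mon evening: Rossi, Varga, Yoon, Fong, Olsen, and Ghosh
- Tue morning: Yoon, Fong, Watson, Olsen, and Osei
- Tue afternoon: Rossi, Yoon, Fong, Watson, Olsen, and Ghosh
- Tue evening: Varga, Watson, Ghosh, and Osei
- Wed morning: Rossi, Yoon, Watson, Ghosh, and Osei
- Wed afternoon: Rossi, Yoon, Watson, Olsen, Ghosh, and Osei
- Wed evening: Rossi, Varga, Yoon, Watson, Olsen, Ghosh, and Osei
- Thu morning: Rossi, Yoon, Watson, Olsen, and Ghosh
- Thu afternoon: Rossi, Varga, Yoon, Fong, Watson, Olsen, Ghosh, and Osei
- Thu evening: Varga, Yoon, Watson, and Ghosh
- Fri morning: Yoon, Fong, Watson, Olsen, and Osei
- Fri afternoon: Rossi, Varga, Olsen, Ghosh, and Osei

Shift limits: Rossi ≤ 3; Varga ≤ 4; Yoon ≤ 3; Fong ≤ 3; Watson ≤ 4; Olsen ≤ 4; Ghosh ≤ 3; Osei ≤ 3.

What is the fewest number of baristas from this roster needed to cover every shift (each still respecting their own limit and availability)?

17 slots to fill and no one can take more than 4, so at least ⌈17/4⌉ = 5 baristas are needed.
Rossi, Varga, Yoon, Fong, and Watson alone can cover everything: Mon evening→Fong, Tue morning→Yoon, Tue afternoon→Watson, Tue evening→Varga, Wed morning→Rossi, Wed afternoon→Rossi, Wed evening→Varga+Watson, Thu morning→Yoon+Watson, Thu afternoon→Fong+Watson, Thu evening→Varga, Fri morning→Yoon+Fong, Fri afternoon→Rossi+Varga.

5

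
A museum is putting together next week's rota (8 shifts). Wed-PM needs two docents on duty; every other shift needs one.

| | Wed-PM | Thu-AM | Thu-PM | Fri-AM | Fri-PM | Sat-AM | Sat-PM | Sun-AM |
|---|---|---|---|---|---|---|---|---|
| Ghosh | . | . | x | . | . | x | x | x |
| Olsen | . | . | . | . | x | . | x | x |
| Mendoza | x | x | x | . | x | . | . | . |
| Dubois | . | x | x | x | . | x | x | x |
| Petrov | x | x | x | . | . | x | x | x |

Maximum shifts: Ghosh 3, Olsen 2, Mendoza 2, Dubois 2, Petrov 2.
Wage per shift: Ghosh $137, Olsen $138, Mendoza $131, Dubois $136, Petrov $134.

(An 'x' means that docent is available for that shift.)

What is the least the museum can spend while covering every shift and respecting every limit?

Wed-PM can only be covered by Mendoza and Petrov, so that assignment is forced.
Fri-AM can only be covered by Dubois, so that assignment is forced.
Picking the cheapest available docent for each shift independently would cost $1196, but that ignores the shift limits.
An optimal schedule: Wed-PM→Mendoza+Petrov, Thu-AM→Petrov, Thu-PM→Ghosh, Fri-AM→Dubois, Fri-PM→Mendoza, Sat-AM→Dubois, Sat-PM→Ghosh, Sun-AM→Ghosh.
Total: 131 + 134 + 134 + 137 + 136 + 131 + 136 + 137 + 137 = $1213.

$1213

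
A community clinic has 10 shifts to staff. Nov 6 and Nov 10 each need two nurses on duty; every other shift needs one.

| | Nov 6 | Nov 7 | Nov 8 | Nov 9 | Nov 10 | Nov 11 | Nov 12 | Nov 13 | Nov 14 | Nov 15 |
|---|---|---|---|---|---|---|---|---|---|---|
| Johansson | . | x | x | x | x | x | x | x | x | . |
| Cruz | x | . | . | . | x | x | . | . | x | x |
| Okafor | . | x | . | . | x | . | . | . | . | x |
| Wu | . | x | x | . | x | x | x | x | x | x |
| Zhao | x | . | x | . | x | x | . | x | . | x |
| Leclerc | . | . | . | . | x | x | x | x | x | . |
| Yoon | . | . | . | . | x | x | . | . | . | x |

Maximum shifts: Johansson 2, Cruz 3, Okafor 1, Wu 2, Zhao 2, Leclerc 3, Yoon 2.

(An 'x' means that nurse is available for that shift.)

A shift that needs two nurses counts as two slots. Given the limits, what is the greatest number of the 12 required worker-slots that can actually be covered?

12

Total capacity across all nurses is 2+3+1+2+2+3+2 = 15, and 12 slots are needed, so at most 12 can be filled.
An assignment achieving 12: Nov 6→Cruz+Zhao, Nov 7→Johansson, Nov 8→Wu, Nov 9→Johansson, Nov 10→Okafor+Leclerc, Nov 11→Leclerc, Nov 12→Wu, Nov 13→Zhao, Nov 14→Cruz, Nov 15→Cruz.
Loads: Johansson 2/2, Cruz 3/3, Okafor 1/1, Wu 2/2, Zhao 2/2, Leclerc 2/3, Yoon 0/2.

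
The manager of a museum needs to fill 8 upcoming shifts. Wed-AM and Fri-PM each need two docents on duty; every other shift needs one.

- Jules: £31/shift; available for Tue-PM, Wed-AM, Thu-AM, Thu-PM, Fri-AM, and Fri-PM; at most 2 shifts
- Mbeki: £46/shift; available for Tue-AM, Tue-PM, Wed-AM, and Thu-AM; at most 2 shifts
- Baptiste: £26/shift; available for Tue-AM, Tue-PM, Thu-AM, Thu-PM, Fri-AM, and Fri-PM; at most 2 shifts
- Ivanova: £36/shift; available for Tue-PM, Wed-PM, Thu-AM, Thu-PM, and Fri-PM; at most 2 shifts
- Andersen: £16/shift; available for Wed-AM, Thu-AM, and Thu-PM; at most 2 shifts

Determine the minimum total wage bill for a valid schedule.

£310

Wed-PM can only be covered by Ivanova, so that assignment is forced.
Picking the cheapest available docent for each shift independently would cost £250, but that ignores the shift limits.
An optimal schedule: Tue-AM→Mbeki, Tue-PM→Baptiste, Wed-AM→Jules+Mbeki, Wed-PM→Ivanova, Thu-AM→Andersen, Thu-PM→Andersen, Fri-AM→Jules, Fri-PM→Baptiste+Ivanova.
Total: 46 + 26 + 31 + 46 + 36 + 16 + 16 + 31 + 26 + 36 = £310.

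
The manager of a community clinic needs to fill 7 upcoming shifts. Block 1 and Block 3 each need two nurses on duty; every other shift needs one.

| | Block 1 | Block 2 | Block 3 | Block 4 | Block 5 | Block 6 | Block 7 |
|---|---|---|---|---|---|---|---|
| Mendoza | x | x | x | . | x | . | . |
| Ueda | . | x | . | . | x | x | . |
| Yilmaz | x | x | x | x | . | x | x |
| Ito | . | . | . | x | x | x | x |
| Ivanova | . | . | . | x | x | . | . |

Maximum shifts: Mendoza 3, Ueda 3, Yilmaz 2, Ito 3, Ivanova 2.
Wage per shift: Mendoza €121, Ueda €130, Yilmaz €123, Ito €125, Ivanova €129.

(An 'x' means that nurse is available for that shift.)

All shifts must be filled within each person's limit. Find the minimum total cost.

€1113

Block 1 can only be covered by Mendoza and Yilmaz, so that assignment is forced.
Block 3 can only be covered by Mendoza and Yilmaz, so that assignment is forced.
Picking the cheapest available nurse for each shift independently would cost €1099, but that ignores the shift limits.
An optimal schedule: Block 1→Mendoza+Yilmaz, Block 2→Mendoza, Block 3→Mendoza+Yilmaz, Block 4→Ito, Block 5→Ivanova, Block 6→Ito, Block 7→Ito.
Total: 121 + 123 + 121 + 121 + 123 + 125 + 129 + 125 + 125 = €1113.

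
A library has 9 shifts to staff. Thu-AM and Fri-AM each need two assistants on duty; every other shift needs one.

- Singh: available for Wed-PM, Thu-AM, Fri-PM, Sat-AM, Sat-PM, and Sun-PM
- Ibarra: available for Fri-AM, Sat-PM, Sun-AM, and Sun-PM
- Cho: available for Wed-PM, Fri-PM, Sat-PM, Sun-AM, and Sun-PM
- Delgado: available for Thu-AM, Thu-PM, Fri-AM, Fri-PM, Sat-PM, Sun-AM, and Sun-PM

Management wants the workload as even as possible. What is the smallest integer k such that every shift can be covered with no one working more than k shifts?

3

With 4 assistants and 11 worker-slots to fill, someone must work at least ⌈11/4⌉ = 3 shifts, so k ≥ 3.
k = 3 works: Wed-PM→Singh, Thu-AM→Singh+Delgado, Thu-PM→Delgado, Fri-AM→Ibarra+Delgado, Fri-PM→Cho, Sat-AM→Singh, Sat-PM→Ibarra, Sun-AM→Ibarra, Sun-PM→Cho.
Loads: Singh 3, Ibarra 3, Cho 2, Delgado 3 — all ≤ 3.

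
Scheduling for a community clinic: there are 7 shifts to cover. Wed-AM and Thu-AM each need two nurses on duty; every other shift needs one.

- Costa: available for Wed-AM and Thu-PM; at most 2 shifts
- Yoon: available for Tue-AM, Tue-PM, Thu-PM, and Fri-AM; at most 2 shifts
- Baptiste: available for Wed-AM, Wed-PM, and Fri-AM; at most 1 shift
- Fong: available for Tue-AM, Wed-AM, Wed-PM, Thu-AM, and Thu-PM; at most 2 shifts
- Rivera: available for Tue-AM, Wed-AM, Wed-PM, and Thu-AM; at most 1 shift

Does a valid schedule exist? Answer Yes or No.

No

Total capacity is 2+2+1+2+1 = 8 but 9 worker-slots are needed — infeasible.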